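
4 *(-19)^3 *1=-27436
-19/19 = -1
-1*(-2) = 2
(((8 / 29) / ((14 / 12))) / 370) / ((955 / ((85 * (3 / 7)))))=1224 / 50211035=0.00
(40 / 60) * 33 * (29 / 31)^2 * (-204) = -3774408 / 961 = -3927.58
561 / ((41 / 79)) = 44319 / 41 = 1080.95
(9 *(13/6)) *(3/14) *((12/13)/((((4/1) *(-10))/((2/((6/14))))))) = -9/20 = -0.45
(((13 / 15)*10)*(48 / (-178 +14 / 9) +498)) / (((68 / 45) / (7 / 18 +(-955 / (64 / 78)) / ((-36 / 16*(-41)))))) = -77270862565 / 2213672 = -34906.19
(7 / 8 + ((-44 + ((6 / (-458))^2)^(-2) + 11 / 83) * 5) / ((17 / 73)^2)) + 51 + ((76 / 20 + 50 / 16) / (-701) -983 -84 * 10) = 85267386753087012283 / 27240116940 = 3130213682.30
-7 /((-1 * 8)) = 7 /8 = 0.88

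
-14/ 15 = -0.93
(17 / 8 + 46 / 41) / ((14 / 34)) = 18105 / 2296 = 7.89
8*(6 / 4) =12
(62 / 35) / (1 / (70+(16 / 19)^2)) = 1582612 / 12635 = 125.26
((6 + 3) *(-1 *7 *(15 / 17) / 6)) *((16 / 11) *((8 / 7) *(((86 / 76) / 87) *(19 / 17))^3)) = -3180280 / 67220791077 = -0.00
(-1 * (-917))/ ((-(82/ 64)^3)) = -30048256/ 68921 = -435.98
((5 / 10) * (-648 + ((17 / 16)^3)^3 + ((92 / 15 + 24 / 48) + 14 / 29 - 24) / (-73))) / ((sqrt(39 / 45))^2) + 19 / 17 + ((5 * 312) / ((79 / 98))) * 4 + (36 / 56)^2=1834376524079518989062261 / 248912176655561129984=7369.57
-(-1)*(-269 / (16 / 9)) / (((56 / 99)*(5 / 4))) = -239679 / 1120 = -214.00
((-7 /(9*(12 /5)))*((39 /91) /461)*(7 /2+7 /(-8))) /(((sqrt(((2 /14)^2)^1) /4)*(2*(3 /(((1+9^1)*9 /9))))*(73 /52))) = -0.03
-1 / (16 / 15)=-15 / 16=-0.94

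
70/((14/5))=25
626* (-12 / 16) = -939 / 2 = -469.50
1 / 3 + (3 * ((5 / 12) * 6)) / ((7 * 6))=43 / 84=0.51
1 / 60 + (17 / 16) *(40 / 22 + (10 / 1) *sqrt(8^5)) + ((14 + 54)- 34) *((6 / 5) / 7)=3593 / 462 + 1360 *sqrt(2)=1931.11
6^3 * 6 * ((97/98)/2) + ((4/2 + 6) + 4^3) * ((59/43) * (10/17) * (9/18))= 670.44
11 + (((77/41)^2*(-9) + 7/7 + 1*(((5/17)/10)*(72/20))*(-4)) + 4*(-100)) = -60035581/142885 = -420.17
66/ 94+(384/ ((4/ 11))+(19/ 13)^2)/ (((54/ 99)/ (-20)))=-924508519/ 23829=-38797.62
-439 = -439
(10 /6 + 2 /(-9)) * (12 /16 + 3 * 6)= 325 /12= 27.08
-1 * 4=-4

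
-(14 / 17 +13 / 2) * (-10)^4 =-1245000 / 17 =-73235.29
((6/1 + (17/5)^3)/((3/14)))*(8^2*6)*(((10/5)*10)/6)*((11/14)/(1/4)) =63788032/75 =850507.09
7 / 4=1.75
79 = 79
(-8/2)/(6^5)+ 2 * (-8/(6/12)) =-62209/1944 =-32.00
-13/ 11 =-1.18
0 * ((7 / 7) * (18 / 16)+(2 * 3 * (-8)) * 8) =0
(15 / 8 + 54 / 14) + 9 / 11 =4035 / 616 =6.55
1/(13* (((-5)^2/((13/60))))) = 1/1500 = 0.00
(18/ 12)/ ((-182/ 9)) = -27/ 364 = -0.07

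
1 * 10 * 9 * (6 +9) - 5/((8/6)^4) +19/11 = 3802009/2816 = 1350.15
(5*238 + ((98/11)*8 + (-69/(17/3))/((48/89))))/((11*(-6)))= -3706177/197472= -18.77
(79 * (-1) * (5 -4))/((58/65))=-5135/58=-88.53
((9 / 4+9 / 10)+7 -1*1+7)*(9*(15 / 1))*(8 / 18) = 969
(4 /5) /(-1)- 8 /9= -76 /45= -1.69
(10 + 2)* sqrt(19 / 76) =6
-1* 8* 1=-8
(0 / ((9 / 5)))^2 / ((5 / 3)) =0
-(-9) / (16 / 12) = 27 / 4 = 6.75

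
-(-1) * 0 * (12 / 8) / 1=0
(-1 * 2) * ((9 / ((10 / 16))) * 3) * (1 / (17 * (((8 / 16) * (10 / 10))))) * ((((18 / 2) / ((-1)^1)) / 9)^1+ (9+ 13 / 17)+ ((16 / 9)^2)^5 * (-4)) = 2375912314016608 / 186607535535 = 12732.13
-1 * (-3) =3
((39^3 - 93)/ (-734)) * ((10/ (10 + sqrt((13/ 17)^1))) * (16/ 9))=-268491200/ 1857387 + 1579360 * sqrt(221)/ 1857387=-131.91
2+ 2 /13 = 28 /13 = 2.15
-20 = -20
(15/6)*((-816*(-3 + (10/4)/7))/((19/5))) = 188700/133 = 1418.80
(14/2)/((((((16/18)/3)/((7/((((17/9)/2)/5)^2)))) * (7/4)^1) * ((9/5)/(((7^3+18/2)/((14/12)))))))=128304000/289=443958.48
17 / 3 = 5.67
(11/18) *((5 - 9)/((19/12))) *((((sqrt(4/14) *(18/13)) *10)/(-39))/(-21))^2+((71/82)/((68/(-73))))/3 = -321704966057/1037872238312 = -0.31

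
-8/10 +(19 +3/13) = 1198/65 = 18.43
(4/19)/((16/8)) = 0.11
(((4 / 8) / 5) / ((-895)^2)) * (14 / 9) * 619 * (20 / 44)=4333 / 79301475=0.00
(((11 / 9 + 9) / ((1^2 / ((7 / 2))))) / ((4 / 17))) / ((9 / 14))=19159 / 81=236.53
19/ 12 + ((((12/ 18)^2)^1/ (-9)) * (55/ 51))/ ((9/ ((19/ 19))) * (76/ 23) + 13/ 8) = 150824753/ 95360004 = 1.58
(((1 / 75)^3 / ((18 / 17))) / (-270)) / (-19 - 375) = 0.00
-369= -369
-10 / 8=-5 / 4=-1.25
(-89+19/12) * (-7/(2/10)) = 36715/12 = 3059.58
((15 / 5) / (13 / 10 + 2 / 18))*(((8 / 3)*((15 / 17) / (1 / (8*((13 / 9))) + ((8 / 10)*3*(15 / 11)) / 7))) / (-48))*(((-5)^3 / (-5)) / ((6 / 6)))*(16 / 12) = -20020000 / 3193161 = -6.27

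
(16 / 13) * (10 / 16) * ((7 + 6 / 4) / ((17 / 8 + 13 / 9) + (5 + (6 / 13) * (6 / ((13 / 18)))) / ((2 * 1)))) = 79560 / 97181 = 0.82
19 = 19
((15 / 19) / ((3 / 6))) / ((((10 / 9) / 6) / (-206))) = -33372 / 19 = -1756.42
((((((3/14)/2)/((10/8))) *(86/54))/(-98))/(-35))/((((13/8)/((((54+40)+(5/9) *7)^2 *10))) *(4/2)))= 133499692/113771385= 1.17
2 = 2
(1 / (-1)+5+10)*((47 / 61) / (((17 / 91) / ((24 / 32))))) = 89817 / 2074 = 43.31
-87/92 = -0.95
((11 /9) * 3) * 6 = 22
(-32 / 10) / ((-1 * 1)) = 16 / 5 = 3.20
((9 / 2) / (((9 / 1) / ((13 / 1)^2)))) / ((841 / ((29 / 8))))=169 / 464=0.36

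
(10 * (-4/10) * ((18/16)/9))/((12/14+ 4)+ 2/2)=-7/82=-0.09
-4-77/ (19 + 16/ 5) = -829/ 111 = -7.47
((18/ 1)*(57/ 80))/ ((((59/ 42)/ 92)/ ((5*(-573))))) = -2406396.05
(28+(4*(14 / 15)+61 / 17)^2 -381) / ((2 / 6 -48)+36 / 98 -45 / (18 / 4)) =953938664 / 182568525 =5.23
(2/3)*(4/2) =4/3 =1.33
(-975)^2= 950625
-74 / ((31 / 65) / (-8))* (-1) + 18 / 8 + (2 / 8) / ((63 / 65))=-2419342 / 1953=-1238.78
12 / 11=1.09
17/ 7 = 2.43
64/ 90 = 32/ 45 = 0.71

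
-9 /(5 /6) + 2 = -44 /5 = -8.80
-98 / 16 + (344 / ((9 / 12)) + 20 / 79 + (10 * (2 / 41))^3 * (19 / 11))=651142897369 / 1437416376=453.00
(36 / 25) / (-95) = -36 / 2375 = -0.02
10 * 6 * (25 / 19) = 1500 / 19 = 78.95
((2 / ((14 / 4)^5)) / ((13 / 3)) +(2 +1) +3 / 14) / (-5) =-1404969 / 2184910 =-0.64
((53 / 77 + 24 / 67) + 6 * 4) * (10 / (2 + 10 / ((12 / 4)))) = 1938225 / 41272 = 46.96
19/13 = 1.46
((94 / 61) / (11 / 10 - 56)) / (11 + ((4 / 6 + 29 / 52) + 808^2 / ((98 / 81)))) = -479024 / 9209225384157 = -0.00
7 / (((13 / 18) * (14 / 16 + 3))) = 1008 / 403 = 2.50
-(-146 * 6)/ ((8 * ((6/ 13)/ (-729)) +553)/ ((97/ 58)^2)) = 6509343789/ 1469152151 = 4.43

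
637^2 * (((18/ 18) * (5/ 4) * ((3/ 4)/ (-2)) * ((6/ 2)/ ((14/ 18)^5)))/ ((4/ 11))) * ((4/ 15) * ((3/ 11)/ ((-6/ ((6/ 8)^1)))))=89813529/ 1792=50119.16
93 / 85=1.09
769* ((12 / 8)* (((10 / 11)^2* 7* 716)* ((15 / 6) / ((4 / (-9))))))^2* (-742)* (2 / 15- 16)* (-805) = -130335139097758385437500 / 14641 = -8902065371064707700.12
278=278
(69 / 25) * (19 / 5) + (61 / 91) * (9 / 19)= 2335344 / 216125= 10.81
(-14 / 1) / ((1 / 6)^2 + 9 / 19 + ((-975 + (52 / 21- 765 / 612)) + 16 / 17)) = 284886 / 19785967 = 0.01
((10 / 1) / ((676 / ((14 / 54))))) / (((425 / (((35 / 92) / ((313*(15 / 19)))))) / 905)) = 168511 / 13402407096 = 0.00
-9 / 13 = -0.69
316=316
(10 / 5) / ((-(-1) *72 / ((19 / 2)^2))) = 361 / 144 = 2.51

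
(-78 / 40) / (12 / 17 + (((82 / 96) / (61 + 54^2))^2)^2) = -2.76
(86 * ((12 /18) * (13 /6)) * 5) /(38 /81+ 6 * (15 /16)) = 402480 /3949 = 101.92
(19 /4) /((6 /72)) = 57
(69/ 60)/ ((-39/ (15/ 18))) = -23/ 936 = -0.02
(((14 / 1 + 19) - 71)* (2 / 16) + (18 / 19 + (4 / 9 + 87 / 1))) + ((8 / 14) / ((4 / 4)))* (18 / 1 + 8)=471613 / 4788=98.50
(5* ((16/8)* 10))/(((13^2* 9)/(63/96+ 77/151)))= 140875/1837368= 0.08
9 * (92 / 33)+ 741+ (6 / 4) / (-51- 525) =766.09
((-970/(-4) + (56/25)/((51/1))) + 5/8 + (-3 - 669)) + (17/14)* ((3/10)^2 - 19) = -8064509/17850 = -451.79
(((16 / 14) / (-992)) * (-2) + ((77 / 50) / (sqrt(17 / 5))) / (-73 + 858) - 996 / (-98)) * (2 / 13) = 1.56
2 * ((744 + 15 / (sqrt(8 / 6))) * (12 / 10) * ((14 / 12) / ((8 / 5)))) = 105 * sqrt(3) / 8 + 1302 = 1324.73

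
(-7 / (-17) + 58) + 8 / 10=5033 / 85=59.21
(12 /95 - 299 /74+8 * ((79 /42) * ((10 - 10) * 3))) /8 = -27517 /56240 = -0.49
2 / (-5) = -2 / 5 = -0.40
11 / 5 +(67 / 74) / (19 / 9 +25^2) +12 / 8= 7729651 / 2088280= 3.70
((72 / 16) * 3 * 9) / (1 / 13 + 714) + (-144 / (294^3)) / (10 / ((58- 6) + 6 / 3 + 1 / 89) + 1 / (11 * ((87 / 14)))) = 3880713061184 / 22811437676629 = 0.17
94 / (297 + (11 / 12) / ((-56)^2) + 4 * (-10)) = 0.37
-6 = -6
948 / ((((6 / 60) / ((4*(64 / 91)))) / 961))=2332231680 / 91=25628919.56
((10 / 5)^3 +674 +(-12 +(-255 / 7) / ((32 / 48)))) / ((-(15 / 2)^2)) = -3446 / 315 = -10.94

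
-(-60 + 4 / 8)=119 / 2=59.50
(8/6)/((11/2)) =8/33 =0.24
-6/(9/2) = -4/3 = -1.33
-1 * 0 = 0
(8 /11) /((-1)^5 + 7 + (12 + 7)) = 8 /275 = 0.03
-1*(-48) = 48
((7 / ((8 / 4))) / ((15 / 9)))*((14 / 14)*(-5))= -21 / 2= -10.50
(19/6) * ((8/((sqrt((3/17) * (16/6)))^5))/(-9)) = -5491 * sqrt(34)/1728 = -18.53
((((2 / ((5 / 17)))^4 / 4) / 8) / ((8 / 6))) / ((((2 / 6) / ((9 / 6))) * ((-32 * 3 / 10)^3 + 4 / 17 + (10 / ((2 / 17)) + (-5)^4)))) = -1.29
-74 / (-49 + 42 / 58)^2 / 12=-31117 / 11760000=-0.00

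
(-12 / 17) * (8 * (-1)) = 96 / 17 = 5.65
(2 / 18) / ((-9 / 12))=-4 / 27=-0.15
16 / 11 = 1.45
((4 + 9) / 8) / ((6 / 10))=65 / 24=2.71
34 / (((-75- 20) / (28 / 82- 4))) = 1020 / 779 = 1.31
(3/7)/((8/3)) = 9/56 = 0.16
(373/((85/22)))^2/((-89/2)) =-134676872/643025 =-209.44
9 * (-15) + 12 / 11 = -1473 / 11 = -133.91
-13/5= -2.60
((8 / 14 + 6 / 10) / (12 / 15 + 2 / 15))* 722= 44403 / 49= 906.18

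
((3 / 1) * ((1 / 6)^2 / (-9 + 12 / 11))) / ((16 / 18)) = -0.01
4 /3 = 1.33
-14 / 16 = -0.88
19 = 19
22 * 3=66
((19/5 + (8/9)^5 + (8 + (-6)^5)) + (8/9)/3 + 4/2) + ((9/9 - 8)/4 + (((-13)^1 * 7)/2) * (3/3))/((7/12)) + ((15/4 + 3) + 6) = -9246599561/1180980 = -7829.60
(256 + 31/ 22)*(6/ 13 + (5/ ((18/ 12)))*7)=2627632/ 429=6125.02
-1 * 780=-780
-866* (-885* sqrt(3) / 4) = 383205* sqrt(3) / 2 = 331865.26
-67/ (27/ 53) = -3551/ 27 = -131.52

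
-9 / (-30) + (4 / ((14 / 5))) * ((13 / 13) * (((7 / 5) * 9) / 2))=93 / 10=9.30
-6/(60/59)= -59/10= -5.90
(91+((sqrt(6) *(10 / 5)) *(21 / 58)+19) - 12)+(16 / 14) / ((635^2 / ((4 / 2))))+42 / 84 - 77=21 *sqrt(6) / 29+121370757 / 5645150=23.27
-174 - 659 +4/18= -7495/9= -832.78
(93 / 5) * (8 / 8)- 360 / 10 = -87 / 5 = -17.40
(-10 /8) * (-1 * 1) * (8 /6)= 5 /3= 1.67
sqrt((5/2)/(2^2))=0.79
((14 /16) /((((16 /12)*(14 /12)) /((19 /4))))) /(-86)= -171 /5504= -0.03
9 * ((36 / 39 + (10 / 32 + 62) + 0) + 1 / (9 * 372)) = 11009113 / 19344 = 569.12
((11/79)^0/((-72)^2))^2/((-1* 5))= -1/134369280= -0.00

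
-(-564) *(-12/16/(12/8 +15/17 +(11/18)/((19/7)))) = -1229661/7580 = -162.22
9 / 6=3 / 2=1.50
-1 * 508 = -508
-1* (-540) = 540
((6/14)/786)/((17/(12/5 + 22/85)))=113/1325065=0.00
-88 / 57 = -1.54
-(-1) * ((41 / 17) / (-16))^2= 1681 / 73984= 0.02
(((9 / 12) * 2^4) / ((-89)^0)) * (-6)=-72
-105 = -105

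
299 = 299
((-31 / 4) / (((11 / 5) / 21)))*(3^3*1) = -87885 / 44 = -1997.39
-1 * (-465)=465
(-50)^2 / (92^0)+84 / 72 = 15007 / 6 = 2501.17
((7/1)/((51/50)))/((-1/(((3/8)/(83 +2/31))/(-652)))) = 217/4566608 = 0.00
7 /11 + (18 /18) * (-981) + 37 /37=-10773 /11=-979.36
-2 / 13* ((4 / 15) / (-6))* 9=4 / 65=0.06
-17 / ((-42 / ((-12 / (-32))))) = 17 / 112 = 0.15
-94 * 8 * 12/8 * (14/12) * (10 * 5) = -65800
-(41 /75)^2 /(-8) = 1681 /45000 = 0.04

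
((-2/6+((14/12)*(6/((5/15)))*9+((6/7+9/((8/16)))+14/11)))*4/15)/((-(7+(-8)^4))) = -192928/14216895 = -0.01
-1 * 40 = -40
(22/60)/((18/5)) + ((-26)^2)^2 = 49353419/108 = 456976.10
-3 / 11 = -0.27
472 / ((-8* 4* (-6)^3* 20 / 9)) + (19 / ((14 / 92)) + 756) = 11839133 / 13440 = 880.89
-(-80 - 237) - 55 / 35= 2208 / 7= 315.43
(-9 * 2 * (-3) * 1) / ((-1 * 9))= -6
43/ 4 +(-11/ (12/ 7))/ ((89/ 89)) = 13/ 3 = 4.33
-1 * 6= -6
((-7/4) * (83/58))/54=-0.05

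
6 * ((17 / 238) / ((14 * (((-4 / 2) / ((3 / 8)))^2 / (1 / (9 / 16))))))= 3 / 1568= 0.00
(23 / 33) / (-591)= -23 / 19503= -0.00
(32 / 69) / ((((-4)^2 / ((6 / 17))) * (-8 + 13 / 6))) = -24 / 13685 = -0.00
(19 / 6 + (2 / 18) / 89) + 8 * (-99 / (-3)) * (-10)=-4224205 / 1602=-2636.83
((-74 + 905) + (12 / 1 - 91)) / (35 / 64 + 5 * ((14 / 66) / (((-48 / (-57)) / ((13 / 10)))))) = 1588224 / 4613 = 344.29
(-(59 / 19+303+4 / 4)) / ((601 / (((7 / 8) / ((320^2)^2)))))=-8169 / 191579029504000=-0.00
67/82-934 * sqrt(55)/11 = 67/82-934 * sqrt(55)/11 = -628.89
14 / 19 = 0.74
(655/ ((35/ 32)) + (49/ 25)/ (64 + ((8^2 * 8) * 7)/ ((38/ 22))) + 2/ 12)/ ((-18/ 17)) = -217273456367/ 384048000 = -565.75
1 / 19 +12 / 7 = 235 / 133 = 1.77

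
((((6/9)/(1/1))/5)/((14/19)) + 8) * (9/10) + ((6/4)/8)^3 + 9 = 11733621/716800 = 16.37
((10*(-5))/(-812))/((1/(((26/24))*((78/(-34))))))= -4225/27608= -0.15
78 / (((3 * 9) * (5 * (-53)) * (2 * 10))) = -13 / 23850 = -0.00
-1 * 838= -838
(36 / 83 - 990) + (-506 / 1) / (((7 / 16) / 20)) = -14014298 / 581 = -24120.99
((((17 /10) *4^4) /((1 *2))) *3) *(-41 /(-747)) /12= 11152 /3735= 2.99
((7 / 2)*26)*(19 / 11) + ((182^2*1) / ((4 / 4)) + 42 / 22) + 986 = 376960 / 11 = 34269.09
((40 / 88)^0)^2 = 1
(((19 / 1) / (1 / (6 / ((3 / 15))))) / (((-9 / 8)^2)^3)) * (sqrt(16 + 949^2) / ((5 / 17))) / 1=169345024 * sqrt(900617) / 177147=907211.84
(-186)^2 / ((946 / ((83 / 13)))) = 1435734 / 6149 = 233.49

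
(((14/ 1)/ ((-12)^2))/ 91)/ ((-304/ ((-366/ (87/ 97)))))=5917/ 4125888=0.00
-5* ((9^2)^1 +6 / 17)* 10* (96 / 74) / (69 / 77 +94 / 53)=-2709131040 / 1370591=-1976.62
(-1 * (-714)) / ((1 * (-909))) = -238 / 303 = -0.79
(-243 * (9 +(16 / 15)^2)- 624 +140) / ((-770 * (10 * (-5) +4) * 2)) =-73687 / 1771000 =-0.04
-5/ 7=-0.71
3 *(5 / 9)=5 / 3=1.67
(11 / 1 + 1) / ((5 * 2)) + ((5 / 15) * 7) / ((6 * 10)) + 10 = 2023 / 180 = 11.24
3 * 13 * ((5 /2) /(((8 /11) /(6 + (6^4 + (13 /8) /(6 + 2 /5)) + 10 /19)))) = 13592270835 /77824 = 174653.97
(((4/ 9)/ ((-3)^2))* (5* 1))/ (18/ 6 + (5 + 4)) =5/ 243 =0.02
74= 74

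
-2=-2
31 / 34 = 0.91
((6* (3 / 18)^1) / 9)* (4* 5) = 20 / 9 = 2.22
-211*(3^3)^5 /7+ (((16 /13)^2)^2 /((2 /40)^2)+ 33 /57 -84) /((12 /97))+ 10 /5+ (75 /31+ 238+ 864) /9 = -1833519710378491043 /4239252108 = -432510184.27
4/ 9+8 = 76/ 9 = 8.44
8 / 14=4 / 7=0.57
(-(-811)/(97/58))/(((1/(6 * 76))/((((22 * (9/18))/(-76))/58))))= -53526/97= -551.81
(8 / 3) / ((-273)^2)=8 / 223587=0.00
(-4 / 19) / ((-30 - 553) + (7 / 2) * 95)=8 / 9519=0.00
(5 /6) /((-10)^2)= 1 /120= 0.01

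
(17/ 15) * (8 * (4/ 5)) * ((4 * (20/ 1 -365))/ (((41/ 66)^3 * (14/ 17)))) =-122303098368/ 2412235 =-50701.15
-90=-90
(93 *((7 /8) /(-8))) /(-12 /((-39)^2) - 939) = 47151 /4352704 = 0.01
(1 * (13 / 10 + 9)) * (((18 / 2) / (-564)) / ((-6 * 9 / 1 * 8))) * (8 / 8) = 103 / 270720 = 0.00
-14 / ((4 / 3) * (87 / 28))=-98 / 29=-3.38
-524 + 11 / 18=-9421 / 18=-523.39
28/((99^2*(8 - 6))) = 14/9801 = 0.00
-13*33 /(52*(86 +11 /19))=-627 /6580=-0.10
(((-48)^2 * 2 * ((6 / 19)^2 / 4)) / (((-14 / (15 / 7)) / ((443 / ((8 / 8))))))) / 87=-45930240 / 512981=-89.54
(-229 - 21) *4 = -1000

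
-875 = -875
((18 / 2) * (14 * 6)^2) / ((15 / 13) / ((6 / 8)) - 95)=-10192 / 15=-679.47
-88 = -88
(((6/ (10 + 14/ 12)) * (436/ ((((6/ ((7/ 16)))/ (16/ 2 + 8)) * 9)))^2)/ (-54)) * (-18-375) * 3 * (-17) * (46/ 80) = -366307.70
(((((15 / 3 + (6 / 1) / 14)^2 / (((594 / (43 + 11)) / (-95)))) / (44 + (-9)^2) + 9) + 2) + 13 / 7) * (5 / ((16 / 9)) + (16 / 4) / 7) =27631753 / 754600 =36.62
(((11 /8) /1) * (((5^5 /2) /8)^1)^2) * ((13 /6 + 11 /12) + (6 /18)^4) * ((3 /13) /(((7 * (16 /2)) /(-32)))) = -107744140625 /5031936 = -21412.06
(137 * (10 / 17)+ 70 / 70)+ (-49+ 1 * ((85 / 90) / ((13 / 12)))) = 22184 / 663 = 33.46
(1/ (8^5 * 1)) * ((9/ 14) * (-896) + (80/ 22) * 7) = -0.02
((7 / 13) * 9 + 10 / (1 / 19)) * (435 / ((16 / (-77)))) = -407898.25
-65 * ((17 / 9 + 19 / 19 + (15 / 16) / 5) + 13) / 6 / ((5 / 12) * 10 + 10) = -12.29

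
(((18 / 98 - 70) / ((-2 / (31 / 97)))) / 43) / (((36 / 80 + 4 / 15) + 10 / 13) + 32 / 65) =41359890 / 315356797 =0.13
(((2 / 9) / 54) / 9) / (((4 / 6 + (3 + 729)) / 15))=5 / 534114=0.00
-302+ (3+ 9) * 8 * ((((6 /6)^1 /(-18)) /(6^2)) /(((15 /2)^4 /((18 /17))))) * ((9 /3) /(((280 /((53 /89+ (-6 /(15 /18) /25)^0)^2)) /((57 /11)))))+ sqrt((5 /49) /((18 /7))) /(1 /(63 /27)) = -264204614586106 /874849696875+ sqrt(70) /18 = -301.54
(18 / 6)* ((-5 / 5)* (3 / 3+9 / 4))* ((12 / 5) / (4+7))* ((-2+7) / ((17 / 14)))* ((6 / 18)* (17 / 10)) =-273 / 55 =-4.96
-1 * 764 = -764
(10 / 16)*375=1875 / 8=234.38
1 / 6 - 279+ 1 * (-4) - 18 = -1805 / 6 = -300.83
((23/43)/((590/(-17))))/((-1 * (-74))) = -391/1877380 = -0.00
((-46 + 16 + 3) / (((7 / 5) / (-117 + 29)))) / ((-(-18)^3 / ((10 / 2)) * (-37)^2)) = 275 / 258741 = 0.00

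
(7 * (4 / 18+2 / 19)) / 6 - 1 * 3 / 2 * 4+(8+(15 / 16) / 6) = 41669 / 16416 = 2.54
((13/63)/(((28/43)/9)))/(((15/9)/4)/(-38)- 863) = -63726/19283117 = -0.00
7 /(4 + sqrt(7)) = 28 /9-7 * sqrt(7) /9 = 1.05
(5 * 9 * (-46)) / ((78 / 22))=-7590 / 13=-583.85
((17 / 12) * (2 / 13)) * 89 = 1513 / 78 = 19.40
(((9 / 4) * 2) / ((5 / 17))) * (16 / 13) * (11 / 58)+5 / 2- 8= -7271 / 3770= -1.93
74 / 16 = 4.62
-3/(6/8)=-4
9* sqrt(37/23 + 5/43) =9* sqrt(1687234)/989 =11.82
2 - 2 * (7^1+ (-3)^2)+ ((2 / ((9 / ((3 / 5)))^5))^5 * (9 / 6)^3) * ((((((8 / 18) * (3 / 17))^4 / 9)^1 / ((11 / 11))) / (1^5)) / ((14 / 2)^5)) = -287112685170255452018085122108459472655226 / 9570422839008515067269504070281982421875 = -30.00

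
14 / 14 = 1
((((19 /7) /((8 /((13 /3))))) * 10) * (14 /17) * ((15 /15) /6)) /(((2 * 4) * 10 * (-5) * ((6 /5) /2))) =-247 /29376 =-0.01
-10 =-10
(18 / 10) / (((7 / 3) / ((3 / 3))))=27 / 35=0.77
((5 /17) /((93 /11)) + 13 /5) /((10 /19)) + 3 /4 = 910039 /158100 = 5.76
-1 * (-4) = 4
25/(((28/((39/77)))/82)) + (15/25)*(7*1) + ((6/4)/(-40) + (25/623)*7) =41.53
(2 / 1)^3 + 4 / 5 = 8.80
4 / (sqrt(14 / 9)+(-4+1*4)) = 6*sqrt(14) / 7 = 3.21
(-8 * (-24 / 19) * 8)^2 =2359296 / 361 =6535.45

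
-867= -867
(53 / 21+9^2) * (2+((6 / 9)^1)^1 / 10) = 172.62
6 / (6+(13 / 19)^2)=2166 / 2335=0.93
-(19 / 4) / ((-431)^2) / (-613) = 19 / 455485972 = 0.00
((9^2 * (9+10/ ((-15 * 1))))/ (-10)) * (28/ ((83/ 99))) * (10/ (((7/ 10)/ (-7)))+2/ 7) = 18657540/ 83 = 224789.64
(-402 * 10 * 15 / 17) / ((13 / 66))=-18008.14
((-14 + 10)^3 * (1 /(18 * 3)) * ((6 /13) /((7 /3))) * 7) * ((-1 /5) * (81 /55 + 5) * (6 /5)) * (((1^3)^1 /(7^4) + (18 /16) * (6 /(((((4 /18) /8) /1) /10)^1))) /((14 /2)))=265863351808 /300425125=884.96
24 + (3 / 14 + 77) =1417 / 14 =101.21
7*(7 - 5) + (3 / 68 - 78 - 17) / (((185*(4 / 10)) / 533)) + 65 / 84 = -70712023 / 105672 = -669.17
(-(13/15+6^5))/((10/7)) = -816571/150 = -5443.81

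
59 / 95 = 0.62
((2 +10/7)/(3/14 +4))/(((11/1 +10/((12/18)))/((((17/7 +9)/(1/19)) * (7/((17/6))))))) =218880/13039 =16.79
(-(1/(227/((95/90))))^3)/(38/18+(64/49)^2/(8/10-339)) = -27848164169/583314825948589656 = -0.00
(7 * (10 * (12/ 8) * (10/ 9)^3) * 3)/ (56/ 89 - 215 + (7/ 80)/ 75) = -6230000000/ 3090781179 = -2.02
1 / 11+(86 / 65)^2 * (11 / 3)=6.51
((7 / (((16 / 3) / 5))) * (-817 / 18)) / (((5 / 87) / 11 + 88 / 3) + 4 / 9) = -27365415 / 2736224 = -10.00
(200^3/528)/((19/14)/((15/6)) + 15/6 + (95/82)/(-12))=5740000000/1116181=5142.54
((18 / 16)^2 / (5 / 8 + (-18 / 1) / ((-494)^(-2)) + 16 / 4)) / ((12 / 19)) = -513 / 1124516704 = -0.00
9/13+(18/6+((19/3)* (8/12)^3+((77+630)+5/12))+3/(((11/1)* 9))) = 33035449/46332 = 713.02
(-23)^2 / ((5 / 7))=3703 / 5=740.60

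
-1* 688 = -688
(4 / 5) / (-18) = -2 / 45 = -0.04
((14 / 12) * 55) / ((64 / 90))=90.23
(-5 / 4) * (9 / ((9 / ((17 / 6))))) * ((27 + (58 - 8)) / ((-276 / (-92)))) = -90.90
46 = 46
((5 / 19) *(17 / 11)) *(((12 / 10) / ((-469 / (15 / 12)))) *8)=-1020 / 98021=-0.01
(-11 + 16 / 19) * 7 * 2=-2702 / 19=-142.21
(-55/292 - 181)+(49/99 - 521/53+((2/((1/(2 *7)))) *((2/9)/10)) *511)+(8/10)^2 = 4905553099/38303100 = 128.07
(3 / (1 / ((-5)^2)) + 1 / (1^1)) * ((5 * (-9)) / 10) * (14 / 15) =-1596 / 5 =-319.20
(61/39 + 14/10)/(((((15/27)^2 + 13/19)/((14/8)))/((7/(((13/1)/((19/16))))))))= 138027267/41317120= 3.34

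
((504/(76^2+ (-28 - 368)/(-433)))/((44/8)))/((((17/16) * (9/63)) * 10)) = 6110496/584703185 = 0.01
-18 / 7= -2.57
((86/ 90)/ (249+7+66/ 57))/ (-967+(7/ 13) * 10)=-10621/ 2748594870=-0.00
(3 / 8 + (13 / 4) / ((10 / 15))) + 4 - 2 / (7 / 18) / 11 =8.78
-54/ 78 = -9/ 13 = -0.69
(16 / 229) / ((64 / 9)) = 9 / 916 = 0.01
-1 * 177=-177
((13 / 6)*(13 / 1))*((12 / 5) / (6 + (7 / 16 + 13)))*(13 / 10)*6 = 210912 / 7775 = 27.13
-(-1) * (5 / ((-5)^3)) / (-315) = 1 / 7875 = 0.00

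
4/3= 1.33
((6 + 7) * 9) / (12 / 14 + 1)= 63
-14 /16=-7 /8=-0.88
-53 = -53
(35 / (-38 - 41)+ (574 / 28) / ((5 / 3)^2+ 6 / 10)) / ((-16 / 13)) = -1756495 / 384256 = -4.57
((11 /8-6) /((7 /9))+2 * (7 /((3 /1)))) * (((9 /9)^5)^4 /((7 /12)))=-2.19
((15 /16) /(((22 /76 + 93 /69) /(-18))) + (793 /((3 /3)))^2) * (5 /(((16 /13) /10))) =25546571.92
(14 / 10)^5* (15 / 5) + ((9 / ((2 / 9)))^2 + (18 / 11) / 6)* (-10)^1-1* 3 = -1126956363 / 68750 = -16392.09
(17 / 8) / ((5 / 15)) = 51 / 8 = 6.38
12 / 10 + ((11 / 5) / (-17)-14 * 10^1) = -11809 / 85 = -138.93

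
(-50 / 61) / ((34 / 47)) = -1175 / 1037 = -1.13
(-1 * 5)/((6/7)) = -35/6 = -5.83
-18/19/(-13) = 18/247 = 0.07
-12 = -12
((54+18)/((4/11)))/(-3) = -66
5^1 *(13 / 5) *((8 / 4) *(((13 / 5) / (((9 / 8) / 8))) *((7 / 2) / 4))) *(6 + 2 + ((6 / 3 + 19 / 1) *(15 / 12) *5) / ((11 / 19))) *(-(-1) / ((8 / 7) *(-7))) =-12216841 / 990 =-12340.24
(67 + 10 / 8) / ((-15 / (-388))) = 8827 / 5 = 1765.40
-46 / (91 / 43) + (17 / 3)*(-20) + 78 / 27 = -108256 / 819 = -132.18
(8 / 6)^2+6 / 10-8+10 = 197 / 45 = 4.38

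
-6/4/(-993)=1/662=0.00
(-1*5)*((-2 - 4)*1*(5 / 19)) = 150 / 19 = 7.89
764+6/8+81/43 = 766.63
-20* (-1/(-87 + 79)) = -5/2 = -2.50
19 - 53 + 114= 80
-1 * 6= -6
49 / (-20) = -49 / 20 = -2.45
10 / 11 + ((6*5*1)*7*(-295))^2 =42215827510 / 11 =3837802500.91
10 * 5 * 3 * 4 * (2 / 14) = 600 / 7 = 85.71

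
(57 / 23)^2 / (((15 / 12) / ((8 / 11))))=103968 / 29095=3.57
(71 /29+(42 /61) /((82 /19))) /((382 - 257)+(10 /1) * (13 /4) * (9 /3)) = 378284 /32275405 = 0.01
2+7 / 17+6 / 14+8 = 1290 / 119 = 10.84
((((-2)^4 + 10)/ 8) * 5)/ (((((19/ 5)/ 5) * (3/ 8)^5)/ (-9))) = -25949.32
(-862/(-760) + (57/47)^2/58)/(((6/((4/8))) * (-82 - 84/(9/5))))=-146257/194745440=-0.00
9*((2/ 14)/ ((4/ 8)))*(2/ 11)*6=216/ 77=2.81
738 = 738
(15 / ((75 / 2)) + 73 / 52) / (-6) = -0.30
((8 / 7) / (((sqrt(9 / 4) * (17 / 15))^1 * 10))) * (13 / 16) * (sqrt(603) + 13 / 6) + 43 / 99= 26045 / 47124 + 39 * sqrt(67) / 238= 1.89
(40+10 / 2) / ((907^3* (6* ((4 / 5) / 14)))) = 525 / 2984570572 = 0.00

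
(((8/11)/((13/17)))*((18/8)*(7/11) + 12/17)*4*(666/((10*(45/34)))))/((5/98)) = 121311456/15125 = 8020.59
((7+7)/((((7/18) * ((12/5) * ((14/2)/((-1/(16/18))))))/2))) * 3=-405/28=-14.46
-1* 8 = -8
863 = 863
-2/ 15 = -0.13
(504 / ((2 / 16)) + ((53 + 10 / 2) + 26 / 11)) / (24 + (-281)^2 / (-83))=-3736328 / 846659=-4.41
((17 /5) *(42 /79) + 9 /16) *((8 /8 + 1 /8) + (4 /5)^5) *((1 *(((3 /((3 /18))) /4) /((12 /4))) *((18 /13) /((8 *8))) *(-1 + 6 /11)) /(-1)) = 14687793261 /289203200000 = 0.05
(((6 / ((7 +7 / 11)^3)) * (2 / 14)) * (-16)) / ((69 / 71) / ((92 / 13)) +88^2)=-189002 / 47525430015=-0.00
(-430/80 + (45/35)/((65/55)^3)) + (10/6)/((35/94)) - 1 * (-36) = 13243205/369096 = 35.88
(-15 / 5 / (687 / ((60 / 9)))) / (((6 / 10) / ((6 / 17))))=-200 / 11679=-0.02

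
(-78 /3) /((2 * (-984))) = 13 /984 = 0.01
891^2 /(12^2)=5513.06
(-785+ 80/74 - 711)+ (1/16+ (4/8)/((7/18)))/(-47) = -291167955/194768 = -1494.95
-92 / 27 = -3.41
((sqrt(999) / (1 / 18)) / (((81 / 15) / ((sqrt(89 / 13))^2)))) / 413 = 890*sqrt(111) / 5369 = 1.75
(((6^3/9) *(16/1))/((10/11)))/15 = 704/25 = 28.16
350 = 350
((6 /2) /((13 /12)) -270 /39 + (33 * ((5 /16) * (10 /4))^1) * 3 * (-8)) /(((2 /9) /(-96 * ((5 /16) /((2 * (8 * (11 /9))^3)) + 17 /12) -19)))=30795803335305 /70873088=434520.41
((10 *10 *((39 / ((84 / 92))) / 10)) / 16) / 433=1495 / 24248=0.06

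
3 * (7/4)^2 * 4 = 147/4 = 36.75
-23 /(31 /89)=-2047 /31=-66.03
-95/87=-1.09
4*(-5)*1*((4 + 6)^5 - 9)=-1999820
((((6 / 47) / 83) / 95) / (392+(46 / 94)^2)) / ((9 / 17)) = 0.00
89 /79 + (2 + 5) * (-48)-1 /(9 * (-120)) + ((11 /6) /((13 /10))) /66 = -371403473 /1109160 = -334.85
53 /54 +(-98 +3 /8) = -20875 /216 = -96.64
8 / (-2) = -4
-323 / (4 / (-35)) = 11305 / 4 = 2826.25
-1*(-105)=105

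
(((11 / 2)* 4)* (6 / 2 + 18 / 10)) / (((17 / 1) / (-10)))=-62.12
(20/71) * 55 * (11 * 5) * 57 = 3448500/71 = 48570.42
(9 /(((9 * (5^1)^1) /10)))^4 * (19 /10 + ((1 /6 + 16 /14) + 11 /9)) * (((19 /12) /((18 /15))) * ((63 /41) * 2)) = 106096 /369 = 287.52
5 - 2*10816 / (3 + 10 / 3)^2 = -192883 / 361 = -534.30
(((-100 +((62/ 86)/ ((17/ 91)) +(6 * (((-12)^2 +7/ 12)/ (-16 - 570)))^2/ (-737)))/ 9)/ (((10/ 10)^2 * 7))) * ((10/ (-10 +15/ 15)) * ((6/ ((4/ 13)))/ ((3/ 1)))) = 4624609567324955/ 419588084993616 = 11.02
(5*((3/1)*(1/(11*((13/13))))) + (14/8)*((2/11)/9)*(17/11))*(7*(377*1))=3742.82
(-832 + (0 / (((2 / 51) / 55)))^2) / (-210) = 416 / 105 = 3.96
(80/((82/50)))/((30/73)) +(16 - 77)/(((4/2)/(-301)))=2287603/246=9299.20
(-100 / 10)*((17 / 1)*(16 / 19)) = -2720 / 19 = -143.16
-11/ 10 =-1.10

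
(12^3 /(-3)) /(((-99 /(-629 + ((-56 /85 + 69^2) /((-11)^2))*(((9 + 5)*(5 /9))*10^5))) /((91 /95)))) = 170531412.21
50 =50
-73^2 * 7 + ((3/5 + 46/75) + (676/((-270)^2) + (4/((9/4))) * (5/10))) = -679808693/18225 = -37300.89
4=4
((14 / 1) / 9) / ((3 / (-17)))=-238 / 27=-8.81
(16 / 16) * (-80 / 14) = -40 / 7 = -5.71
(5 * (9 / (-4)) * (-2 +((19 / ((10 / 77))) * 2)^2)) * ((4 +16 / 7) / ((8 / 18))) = -1907024229 / 140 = -13621601.64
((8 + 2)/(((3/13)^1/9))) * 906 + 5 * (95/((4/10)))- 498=708059/2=354029.50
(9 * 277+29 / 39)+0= 97256 / 39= 2493.74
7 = 7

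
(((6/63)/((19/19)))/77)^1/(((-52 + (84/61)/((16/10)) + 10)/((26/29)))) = -6344/235355967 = -0.00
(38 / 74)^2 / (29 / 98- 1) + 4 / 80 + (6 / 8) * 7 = 4652653 / 944610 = 4.93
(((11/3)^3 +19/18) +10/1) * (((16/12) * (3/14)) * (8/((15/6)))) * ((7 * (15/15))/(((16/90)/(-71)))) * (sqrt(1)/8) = -231389/12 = -19282.42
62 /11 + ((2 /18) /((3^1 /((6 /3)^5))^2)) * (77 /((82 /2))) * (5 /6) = 2786026 /109593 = 25.42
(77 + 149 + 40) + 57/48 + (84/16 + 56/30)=65833/240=274.30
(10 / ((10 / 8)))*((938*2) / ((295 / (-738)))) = -11075904 / 295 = -37545.44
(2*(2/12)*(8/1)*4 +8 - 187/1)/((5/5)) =-505/3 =-168.33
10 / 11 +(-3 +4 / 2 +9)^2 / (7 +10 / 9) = 7066 / 803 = 8.80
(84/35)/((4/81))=243/5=48.60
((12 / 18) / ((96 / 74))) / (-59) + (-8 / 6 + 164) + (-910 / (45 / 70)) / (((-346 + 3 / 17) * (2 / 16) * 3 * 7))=12303484967 / 74921976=164.22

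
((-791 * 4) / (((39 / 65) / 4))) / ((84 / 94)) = -212440 / 9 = -23604.44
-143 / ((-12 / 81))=3861 / 4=965.25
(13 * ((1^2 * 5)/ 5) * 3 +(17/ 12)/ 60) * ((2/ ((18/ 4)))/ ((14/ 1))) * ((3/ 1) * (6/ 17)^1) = 1.31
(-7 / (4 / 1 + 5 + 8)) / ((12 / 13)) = -91 / 204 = -0.45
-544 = -544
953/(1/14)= 13342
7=7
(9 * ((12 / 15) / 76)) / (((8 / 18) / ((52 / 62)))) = 1053 / 5890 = 0.18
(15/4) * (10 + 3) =195/4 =48.75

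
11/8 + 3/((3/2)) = 27/8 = 3.38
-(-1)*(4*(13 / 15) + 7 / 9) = 191 / 45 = 4.24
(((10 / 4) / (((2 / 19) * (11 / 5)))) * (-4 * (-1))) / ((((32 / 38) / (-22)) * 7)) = -161.16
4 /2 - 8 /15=22 /15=1.47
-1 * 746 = -746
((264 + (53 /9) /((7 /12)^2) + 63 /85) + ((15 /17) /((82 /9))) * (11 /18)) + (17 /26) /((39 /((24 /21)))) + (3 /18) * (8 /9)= 879791732159 /3116802780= 282.27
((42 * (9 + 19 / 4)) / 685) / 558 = 77 / 50964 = 0.00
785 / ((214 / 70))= 27475 / 107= 256.78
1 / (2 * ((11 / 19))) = 19 / 22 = 0.86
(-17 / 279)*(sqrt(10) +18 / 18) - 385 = -107432 / 279 - 17*sqrt(10) / 279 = -385.25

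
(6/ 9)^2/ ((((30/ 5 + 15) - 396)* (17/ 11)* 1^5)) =-44/ 57375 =-0.00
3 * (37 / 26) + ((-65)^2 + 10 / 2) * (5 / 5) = 4234.27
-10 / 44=-5 / 22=-0.23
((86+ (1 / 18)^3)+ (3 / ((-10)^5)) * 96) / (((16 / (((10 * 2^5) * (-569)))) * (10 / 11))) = -9809734686983 / 9112500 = -1076514.09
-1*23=-23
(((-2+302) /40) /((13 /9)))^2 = 18225 /676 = 26.96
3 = 3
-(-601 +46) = 555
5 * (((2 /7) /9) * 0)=0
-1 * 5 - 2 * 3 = -11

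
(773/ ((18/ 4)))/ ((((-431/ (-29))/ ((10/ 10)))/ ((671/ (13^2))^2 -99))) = -106583778532/ 110788119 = -962.05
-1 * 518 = -518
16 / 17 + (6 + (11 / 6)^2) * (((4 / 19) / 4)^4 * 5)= 0.94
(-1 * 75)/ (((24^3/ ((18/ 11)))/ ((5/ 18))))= -125/ 50688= -0.00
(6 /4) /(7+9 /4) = 6 /37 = 0.16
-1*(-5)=5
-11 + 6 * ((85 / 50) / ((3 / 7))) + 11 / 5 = 15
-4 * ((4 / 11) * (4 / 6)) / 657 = -0.00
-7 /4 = -1.75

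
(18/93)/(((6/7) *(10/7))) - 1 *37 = -11421/310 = -36.84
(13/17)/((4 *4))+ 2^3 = 2189/272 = 8.05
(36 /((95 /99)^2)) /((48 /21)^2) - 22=-8384959 /577600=-14.52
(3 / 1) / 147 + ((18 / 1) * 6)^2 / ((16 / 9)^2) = 2893417 / 784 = 3690.58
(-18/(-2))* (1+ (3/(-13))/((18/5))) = 219/26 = 8.42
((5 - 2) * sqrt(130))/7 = 3 * sqrt(130)/7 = 4.89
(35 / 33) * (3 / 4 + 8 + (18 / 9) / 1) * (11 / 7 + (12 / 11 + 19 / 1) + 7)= 474505 / 1452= 326.79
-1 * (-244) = 244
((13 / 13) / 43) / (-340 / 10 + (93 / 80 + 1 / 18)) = -720 / 1014929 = -0.00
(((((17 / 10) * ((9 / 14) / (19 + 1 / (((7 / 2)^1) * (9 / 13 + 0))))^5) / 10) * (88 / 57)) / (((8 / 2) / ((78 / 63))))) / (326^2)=941819208759 / 30939202378843132688675200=0.00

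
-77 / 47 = -1.64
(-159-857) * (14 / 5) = -14224 / 5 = -2844.80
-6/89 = -0.07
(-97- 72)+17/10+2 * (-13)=-1933/10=-193.30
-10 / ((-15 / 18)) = 12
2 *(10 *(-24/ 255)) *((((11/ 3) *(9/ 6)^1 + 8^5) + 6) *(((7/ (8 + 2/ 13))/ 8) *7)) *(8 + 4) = -501132996/ 901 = -556196.44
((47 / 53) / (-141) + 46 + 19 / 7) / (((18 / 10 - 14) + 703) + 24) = 135530 / 1988931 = 0.07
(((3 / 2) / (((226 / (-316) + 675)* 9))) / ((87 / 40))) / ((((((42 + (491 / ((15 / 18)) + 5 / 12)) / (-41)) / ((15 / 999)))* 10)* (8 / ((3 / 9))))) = -161950 / 350905387299057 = -0.00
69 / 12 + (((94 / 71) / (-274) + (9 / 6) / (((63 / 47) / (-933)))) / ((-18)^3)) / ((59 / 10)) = 5.78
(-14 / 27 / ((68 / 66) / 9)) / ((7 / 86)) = -946 / 17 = -55.65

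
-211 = -211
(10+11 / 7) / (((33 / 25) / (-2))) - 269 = -22063 / 77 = -286.53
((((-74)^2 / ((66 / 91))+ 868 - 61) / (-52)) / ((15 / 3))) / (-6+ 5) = 275789 / 8580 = 32.14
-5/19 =-0.26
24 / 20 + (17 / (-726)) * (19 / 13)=55013 / 47190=1.17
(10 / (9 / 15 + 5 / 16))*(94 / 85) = 15040 / 1241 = 12.12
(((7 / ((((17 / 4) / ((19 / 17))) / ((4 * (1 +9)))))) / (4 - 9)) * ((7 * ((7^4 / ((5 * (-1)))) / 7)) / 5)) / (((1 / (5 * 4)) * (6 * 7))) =2919616 / 4335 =673.50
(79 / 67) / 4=79 / 268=0.29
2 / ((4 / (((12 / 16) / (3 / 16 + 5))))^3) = 54 / 571787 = 0.00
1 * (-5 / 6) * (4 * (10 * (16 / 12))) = -400 / 9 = -44.44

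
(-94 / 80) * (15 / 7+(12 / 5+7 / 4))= -41407 / 5600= -7.39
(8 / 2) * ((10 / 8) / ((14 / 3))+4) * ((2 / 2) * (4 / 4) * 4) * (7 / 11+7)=5736 / 11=521.45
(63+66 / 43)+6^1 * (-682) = -173181 / 43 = -4027.47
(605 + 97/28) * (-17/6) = -96543/56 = -1723.98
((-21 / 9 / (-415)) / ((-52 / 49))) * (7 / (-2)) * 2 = 0.04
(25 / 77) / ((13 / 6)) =150 / 1001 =0.15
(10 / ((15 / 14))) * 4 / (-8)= -14 / 3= -4.67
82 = 82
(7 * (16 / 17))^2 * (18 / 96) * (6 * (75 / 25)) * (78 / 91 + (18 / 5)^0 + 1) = 120960 / 289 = 418.55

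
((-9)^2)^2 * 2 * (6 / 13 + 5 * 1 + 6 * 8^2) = 66436686 / 13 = 5110514.31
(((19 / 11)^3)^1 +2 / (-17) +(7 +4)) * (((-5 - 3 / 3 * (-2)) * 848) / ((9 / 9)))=-923059872 / 22627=-40794.62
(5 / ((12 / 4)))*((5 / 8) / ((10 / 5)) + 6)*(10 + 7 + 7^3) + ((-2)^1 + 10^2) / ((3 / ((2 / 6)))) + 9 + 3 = 68587 / 18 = 3810.39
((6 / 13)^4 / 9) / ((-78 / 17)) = -408 / 371293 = -0.00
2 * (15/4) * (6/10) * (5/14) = 45/28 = 1.61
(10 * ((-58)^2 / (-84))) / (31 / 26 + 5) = -218660 / 3381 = -64.67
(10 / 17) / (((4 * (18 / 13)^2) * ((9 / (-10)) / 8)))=-8450 / 12393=-0.68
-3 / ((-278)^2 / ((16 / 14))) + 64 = 8655802 / 135247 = 64.00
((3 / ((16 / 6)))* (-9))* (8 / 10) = -81 / 10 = -8.10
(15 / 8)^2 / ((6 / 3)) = 225 / 128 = 1.76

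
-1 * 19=-19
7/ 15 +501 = 7522/ 15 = 501.47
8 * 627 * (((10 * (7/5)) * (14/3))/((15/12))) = 1310848/5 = 262169.60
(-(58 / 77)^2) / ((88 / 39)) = -32799 / 130438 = -0.25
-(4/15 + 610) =-610.27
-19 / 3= -6.33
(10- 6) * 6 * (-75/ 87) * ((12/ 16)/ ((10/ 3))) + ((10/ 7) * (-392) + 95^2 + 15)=245785/ 29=8475.34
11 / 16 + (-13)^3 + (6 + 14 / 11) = -2189.04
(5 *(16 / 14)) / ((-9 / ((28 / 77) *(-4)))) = 640 / 693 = 0.92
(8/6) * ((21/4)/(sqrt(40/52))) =7 * sqrt(130)/10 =7.98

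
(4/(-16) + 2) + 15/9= 41/12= 3.42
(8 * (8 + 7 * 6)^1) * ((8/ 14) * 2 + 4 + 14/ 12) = 53000/ 21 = 2523.81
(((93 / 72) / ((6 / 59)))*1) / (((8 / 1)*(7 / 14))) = 1829 / 576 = 3.18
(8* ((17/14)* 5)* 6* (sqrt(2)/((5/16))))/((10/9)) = 29376* sqrt(2)/35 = 1186.97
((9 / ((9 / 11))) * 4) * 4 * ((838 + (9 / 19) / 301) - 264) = 577757840 / 5719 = 101024.28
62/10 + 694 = 3501/5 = 700.20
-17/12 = -1.42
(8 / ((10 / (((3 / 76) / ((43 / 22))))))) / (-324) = -0.00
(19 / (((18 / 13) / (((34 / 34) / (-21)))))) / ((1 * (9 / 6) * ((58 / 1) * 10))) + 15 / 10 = 493043 / 328860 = 1.50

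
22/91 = 0.24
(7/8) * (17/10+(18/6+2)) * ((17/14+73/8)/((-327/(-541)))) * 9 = 902.54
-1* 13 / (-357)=13 / 357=0.04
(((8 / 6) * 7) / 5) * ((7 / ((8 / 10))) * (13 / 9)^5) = 18193357 / 177147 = 102.70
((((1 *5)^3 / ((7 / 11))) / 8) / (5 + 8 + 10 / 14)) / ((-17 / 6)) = -1375 / 2176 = -0.63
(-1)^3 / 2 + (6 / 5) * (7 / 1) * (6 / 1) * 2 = 1003 / 10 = 100.30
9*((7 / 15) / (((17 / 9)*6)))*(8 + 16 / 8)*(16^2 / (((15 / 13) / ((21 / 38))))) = 733824 / 1615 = 454.38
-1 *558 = -558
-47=-47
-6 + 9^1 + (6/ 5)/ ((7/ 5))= 27/ 7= 3.86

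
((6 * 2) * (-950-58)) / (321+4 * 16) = -1728 / 55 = -31.42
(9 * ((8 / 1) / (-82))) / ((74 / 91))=-1638 / 1517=-1.08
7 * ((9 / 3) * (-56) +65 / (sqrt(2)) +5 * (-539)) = -20041 +455 * sqrt(2) / 2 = -19719.27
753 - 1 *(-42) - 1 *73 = 722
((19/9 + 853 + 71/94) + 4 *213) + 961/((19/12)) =37208317/16074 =2314.81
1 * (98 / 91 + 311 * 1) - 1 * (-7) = 4148 / 13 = 319.08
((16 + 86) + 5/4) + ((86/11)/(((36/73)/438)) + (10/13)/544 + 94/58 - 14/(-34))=23853925525/3383952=7049.13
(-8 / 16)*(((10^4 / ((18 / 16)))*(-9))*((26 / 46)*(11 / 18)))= 2860000 / 207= 13816.43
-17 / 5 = -3.40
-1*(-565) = 565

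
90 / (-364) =-45 / 182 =-0.25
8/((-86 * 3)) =-4/129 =-0.03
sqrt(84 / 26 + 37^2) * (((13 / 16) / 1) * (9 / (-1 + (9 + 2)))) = 9 * sqrt(231907) / 160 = 27.09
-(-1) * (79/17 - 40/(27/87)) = -19009/153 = -124.24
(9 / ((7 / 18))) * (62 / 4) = 2511 / 7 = 358.71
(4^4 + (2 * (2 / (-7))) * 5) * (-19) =-33668 / 7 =-4809.71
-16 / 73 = -0.22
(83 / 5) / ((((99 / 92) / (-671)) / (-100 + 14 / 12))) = 138108514 / 135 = 1023026.03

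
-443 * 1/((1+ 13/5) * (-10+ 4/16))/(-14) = -2215/2457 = -0.90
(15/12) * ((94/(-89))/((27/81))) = -3.96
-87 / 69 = -29 / 23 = -1.26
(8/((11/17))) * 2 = 272/11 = 24.73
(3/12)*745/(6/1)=745/24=31.04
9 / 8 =1.12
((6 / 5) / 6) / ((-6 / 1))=-1 / 30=-0.03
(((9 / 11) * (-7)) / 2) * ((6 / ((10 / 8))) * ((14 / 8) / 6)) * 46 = -10143 / 55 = -184.42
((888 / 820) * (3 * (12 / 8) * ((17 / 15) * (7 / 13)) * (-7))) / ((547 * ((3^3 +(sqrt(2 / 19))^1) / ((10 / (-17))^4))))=-3348248400 / 19837169982487 +6526800 * sqrt(38) / 19837169982487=-0.00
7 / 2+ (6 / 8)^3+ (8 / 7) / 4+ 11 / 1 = 6813 / 448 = 15.21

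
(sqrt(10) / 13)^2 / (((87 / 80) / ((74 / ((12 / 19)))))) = 281200 / 44109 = 6.38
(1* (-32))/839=-32/839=-0.04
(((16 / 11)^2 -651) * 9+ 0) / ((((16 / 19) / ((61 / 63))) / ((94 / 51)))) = -12376.29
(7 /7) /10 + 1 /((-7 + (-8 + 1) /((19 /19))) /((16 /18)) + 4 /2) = 3 /110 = 0.03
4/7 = 0.57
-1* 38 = -38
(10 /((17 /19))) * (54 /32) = 2565 /136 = 18.86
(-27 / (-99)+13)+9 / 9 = 157 / 11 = 14.27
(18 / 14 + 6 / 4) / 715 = 0.00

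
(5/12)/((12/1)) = 5/144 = 0.03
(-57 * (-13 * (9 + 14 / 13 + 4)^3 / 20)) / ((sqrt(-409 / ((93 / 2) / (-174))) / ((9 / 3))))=1047971277 * sqrt(367691) / 80180360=7925.43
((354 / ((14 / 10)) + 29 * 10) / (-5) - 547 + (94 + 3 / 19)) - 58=-82382 / 133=-619.41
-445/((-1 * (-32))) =-445/32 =-13.91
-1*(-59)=59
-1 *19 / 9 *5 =-95 / 9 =-10.56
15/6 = 2.50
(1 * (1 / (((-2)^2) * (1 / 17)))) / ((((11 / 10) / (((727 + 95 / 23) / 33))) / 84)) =20011040 / 2783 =7190.46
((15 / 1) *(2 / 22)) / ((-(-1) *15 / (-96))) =-96 / 11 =-8.73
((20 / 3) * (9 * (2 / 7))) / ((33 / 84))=43.64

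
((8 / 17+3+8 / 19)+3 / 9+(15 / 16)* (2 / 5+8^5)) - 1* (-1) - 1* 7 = 238130587 / 7752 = 30718.60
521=521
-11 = -11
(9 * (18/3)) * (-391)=-21114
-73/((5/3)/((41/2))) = -8979/10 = -897.90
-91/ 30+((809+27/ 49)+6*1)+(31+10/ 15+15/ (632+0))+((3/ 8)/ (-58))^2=10553582793977/ 12501162240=844.21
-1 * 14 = -14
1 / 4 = 0.25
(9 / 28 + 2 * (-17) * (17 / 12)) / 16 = -4019 / 1344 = -2.99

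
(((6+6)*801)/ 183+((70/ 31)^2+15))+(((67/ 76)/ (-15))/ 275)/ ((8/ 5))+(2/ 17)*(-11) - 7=64.33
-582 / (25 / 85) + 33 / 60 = -7913 / 4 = -1978.25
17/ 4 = 4.25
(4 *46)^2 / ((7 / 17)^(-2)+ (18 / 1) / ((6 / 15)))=829472 / 1247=665.17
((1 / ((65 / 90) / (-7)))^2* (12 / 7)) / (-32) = -1701 / 338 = -5.03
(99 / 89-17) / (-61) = 1414 / 5429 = 0.26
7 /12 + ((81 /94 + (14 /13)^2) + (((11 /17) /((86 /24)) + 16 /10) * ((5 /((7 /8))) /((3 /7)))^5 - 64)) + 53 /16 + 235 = 16942770569956567 /22575022704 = 750509.57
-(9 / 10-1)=1 / 10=0.10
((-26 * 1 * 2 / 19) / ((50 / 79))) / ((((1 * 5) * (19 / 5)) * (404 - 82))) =-1027 / 1453025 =-0.00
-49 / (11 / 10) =-490 / 11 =-44.55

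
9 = 9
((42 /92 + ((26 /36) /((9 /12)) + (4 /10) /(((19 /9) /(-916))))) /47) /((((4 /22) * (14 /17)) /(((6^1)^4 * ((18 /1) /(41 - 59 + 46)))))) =-102548274939 /5032055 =-20379.01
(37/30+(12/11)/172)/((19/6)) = 17591/44935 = 0.39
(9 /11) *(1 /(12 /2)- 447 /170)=-1884 /935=-2.01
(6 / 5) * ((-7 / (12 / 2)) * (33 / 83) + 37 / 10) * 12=46.60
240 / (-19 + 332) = 240 / 313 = 0.77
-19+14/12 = -107/6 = -17.83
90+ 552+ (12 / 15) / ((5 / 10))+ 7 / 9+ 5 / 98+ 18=2921311 / 4410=662.43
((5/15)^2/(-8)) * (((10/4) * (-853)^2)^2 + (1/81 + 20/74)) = -45956150770.92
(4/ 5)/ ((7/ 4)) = 16/ 35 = 0.46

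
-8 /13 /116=-2 /377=-0.01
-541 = -541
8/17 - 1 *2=-26/17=-1.53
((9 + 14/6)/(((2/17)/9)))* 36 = 31212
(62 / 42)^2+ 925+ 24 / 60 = 2045312 / 2205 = 927.58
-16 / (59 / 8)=-128 / 59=-2.17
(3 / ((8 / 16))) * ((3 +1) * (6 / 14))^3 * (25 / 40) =6480 / 343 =18.89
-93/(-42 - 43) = 93/85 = 1.09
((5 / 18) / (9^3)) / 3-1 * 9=-354289 / 39366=-9.00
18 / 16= 9 / 8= 1.12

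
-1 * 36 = -36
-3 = -3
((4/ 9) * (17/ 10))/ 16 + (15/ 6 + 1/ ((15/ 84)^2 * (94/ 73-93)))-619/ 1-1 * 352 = -11674945129/ 12051000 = -968.79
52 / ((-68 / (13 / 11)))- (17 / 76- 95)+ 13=1518873 / 14212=106.87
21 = 21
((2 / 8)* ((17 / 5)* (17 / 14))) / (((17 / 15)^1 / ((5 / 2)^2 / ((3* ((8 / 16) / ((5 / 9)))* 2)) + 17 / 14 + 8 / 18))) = 36193 / 14112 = 2.56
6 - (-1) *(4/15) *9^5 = 78762/5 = 15752.40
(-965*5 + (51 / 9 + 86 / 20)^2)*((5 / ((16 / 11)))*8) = -46784089 / 360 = -129955.80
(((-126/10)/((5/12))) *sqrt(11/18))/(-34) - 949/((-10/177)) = 63 *sqrt(22)/425+ 167973/10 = 16798.00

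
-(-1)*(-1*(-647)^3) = 270840023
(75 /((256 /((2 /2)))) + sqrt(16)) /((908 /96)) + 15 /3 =39617 /7264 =5.45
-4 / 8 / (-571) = 1 / 1142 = 0.00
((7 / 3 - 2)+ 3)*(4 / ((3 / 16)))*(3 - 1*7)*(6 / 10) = -512 / 3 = -170.67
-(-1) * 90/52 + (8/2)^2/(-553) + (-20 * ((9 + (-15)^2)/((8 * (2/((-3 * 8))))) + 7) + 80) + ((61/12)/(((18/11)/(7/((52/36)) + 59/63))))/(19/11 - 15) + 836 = 1988469123215/255051342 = 7796.35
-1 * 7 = -7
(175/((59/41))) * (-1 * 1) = -121.61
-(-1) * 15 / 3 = 5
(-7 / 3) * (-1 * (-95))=-221.67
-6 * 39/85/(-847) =234/71995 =0.00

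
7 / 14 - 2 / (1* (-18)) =11 / 18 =0.61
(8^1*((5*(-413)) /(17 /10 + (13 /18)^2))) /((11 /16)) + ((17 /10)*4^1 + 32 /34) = -616454482 /57035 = -10808.35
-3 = -3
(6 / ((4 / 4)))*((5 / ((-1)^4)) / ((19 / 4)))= 120 / 19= 6.32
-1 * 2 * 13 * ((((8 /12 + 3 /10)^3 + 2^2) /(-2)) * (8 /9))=1721057 /30375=56.66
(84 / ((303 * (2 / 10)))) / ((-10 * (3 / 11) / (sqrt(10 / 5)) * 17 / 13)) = -2002 * sqrt(2) / 5151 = -0.55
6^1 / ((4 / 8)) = 12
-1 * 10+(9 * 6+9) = 53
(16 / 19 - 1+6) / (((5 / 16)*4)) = 4.67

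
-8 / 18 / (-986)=2 / 4437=0.00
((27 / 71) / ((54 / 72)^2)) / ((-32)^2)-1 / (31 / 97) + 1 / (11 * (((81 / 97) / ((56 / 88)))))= -4223409019 / 1380608064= -3.06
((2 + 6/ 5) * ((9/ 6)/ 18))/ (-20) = -1/ 75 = -0.01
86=86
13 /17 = 0.76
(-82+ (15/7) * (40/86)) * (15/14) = -182865/2107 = -86.79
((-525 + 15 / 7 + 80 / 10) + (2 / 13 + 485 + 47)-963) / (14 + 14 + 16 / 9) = -774531 / 24388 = -31.76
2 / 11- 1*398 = -4376 / 11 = -397.82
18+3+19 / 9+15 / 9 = 223 / 9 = 24.78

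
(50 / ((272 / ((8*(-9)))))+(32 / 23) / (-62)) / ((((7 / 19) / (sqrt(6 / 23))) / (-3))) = 9159729*sqrt(138) / 1951481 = 55.14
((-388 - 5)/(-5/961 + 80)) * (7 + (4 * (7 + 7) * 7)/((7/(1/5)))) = -11456081/128125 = -89.41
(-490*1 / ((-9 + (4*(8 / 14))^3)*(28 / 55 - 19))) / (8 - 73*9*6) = -660275 / 288348993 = -0.00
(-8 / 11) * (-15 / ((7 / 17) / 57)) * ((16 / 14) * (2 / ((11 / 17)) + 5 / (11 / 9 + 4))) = 278141760 / 39809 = 6986.91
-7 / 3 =-2.33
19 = 19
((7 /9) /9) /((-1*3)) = -7 /243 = -0.03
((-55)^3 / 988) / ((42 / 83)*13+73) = -2761825 / 1305148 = -2.12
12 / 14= 6 / 7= 0.86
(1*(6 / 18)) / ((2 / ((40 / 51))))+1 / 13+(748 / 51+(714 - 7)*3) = 4248254 / 1989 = 2135.87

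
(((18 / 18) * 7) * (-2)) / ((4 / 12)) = -42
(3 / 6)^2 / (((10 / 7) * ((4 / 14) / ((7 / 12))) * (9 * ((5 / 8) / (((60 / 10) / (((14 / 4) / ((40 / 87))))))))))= 0.05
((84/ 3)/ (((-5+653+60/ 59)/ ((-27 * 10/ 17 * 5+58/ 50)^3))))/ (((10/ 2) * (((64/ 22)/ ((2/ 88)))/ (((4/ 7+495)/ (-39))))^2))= -3730884312447815695501/ 91565950245120000000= -40.75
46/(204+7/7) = 46/205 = 0.22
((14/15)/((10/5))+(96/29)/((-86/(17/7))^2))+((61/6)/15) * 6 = 178769212/39411435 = 4.54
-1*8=-8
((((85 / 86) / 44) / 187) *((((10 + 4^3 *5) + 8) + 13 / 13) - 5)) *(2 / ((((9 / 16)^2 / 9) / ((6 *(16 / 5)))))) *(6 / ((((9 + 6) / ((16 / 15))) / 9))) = 21889024 / 130075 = 168.28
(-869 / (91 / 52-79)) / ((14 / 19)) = 33022 / 2163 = 15.27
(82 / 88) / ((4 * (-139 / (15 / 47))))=-615 / 1149808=-0.00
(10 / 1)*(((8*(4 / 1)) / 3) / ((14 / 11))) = 1760 / 21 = 83.81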